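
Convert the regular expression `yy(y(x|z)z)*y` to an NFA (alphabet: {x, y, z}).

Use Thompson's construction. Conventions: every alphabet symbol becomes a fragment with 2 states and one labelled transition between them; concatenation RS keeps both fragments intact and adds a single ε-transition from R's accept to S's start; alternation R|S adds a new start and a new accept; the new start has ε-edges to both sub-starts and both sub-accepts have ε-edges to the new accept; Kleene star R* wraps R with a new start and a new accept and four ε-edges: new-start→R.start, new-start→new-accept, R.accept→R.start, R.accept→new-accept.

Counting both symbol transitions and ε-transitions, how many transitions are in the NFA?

20

Per subexpression:
Each of the 7 symbol leaves contributes 1 transition (1 symbol, 0 ε).
  x|z = 6 transitions (2 symbol, 4 ε)
  y(x|z)z = 10 transitions (4 symbol, 6 ε)
  (y(x|z)z)* = 14 transitions (4 symbol, 10 ε)
  yy(y(x|z)z)*y = 20 transitions (7 symbol, 13 ε)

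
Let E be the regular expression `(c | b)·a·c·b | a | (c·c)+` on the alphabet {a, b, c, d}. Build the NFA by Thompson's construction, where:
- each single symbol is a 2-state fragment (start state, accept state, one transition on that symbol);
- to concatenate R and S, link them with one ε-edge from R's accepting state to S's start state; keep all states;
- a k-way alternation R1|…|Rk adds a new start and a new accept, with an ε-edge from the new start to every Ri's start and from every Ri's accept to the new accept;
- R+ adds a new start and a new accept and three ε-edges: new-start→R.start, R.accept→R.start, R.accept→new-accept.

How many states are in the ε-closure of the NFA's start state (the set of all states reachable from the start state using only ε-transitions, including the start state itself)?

7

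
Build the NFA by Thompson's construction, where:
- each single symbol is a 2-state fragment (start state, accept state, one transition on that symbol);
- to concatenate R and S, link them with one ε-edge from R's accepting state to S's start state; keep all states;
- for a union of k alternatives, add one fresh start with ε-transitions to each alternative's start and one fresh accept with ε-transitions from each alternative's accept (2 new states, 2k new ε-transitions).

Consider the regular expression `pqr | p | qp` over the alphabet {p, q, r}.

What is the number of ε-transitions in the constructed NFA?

9

Building bottom-up:
Each of the 6 symbol leaves contributes 0 ε-transitions.
  pqr — 2 ε-transitions
  qp — 1 ε-transition
  pqr | p | qp — 9 ε-transitions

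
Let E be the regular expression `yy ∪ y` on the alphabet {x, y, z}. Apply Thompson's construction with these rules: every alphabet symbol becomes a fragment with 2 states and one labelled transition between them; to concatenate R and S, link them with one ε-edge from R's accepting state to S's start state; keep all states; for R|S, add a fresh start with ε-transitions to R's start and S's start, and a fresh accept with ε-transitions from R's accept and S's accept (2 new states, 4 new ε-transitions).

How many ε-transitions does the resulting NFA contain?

5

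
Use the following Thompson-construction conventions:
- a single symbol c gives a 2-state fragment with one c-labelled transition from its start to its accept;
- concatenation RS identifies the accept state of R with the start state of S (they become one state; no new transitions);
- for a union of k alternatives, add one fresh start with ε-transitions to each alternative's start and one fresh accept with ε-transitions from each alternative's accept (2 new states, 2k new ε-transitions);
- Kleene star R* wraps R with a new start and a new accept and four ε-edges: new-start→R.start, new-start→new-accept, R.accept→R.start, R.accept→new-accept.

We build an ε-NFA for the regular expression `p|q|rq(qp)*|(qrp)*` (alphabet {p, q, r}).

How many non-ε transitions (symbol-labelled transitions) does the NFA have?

9

Per subexpression:
Each of the 9 symbol leaves contributes exactly 1 symbol transition.
  qp = 2 symbol transitions
  (qp)* = 2 symbol transitions
  rq(qp)* = 4 symbol transitions
  qrp = 3 symbol transitions
  (qrp)* = 3 symbol transitions
  p|q|rq(qp)*|(qrp)* = 9 symbol transitions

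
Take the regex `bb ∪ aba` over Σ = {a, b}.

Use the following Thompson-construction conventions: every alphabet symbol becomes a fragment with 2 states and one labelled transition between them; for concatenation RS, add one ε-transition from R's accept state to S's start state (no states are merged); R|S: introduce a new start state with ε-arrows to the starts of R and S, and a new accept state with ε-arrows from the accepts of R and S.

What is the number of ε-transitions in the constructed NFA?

7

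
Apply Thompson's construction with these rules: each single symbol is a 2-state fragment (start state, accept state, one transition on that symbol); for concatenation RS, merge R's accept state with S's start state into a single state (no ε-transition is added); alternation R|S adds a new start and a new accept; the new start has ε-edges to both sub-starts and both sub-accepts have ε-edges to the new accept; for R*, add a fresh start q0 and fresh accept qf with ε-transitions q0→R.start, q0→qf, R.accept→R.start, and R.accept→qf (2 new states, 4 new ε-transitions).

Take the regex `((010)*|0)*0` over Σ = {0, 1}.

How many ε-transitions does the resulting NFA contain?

Recursing over subexpressions:
Each of the 5 symbol leaves contributes 0 ε-transitions.
  010 : 0 ε-transitions
  (010)* : 4 ε-transitions
  (010)*|0 : 8 ε-transitions
  ((010)*|0)* : 12 ε-transitions
  ((010)*|0)*0 : 12 ε-transitions

12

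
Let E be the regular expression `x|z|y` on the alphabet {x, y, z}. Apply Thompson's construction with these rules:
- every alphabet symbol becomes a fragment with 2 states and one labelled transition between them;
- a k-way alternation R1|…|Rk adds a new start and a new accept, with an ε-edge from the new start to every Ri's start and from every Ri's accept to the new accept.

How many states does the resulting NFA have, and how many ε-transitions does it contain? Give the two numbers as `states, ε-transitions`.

Recursing over subexpressions:
Each of the 3 symbol leaves contributes 2 states and 0 ε-transitions.
  x|z|y : 8 states, 6 ε-transitions

8, 6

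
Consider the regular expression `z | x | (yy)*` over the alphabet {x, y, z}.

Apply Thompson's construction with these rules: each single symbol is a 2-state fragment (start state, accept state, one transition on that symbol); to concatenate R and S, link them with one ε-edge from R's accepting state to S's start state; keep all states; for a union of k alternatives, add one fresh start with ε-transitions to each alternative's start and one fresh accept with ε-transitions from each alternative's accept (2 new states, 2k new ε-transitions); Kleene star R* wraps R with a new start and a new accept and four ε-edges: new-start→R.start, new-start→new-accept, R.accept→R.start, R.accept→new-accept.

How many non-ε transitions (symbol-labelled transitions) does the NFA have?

4

Per subexpression:
Each of the 4 symbol leaves contributes exactly 1 symbol transition.
  yy = 2 symbol transitions
  (yy)* = 2 symbol transitions
  z | x | (yy)* = 4 symbol transitions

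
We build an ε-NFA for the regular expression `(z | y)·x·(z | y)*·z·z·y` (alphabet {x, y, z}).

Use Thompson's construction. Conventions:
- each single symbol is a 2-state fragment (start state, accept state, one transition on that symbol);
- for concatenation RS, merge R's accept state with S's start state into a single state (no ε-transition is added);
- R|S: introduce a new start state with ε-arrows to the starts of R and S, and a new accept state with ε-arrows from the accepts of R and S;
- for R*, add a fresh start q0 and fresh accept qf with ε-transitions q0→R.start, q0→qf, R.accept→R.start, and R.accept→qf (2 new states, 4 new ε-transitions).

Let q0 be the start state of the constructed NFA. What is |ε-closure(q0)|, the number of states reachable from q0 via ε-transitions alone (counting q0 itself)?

3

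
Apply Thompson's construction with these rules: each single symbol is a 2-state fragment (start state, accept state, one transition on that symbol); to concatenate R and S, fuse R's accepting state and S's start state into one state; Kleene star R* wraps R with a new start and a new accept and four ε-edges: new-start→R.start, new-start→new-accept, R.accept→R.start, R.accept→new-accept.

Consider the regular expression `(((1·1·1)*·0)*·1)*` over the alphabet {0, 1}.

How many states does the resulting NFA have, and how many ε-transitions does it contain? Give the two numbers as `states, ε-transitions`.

12, 12

Per subexpression:
Each of the 5 symbol leaves contributes 2 states and 0 ε-transitions.
  1·1·1 — 4 states, 0 ε-transitions
  (1·1·1)* — 6 states, 4 ε-transitions
  (1·1·1)*·0 — 7 states, 4 ε-transitions
  ((1·1·1)*·0)* — 9 states, 8 ε-transitions
  ((1·1·1)*·0)*·1 — 10 states, 8 ε-transitions
  (((1·1·1)*·0)*·1)* — 12 states, 12 ε-transitions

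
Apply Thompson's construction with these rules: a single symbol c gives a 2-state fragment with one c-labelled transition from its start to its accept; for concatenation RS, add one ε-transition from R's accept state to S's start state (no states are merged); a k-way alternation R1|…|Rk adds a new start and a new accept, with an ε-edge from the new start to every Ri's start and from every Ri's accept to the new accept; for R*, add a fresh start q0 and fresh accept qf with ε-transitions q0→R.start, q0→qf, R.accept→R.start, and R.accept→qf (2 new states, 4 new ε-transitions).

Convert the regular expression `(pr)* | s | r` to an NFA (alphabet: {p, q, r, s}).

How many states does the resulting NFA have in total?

Building bottom-up:
Each of the 4 symbol leaves contributes a 2-state fragment.
  pr : 4 states
  (pr)* : 6 states
  (pr)* | s | r : 12 states

12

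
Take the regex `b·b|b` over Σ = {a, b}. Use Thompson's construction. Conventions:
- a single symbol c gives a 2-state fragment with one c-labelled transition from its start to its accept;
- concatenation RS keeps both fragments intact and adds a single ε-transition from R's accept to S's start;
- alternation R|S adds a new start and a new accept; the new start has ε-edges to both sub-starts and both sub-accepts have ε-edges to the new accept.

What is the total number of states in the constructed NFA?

8

Per subexpression:
Each of the 3 symbol leaves contributes a 2-state fragment.
  b·b — 4 states
  b·b|b — 8 states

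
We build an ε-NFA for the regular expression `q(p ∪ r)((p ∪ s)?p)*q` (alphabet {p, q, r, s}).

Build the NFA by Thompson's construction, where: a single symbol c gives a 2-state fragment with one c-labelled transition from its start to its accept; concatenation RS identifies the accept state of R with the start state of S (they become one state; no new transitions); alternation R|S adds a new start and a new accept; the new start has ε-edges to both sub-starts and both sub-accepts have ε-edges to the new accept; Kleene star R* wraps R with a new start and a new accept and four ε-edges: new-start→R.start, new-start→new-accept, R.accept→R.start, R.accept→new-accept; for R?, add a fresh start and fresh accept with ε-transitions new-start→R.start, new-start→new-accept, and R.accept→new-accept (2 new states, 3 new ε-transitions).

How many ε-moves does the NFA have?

15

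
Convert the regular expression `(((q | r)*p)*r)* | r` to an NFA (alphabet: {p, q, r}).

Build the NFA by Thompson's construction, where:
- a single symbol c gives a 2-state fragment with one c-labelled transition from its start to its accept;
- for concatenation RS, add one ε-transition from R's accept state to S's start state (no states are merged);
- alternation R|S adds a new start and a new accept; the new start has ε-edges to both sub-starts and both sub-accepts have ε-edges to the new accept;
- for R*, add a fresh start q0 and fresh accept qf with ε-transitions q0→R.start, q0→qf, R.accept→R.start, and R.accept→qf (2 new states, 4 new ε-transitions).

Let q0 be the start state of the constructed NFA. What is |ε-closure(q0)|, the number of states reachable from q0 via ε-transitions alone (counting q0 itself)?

Compute the ε-closure size of each fragment's start state recursively; a symbol fragment's start has no outgoing ε-edge, so its closure is just itself (size 1).
  q | r — C = 1 + 1 + 1 = 3 (the new accept is not ε-reachable since no branch accepts ε)
  (q | r)* — the star's fresh start ε-reaches both the body's start and the fresh accept: C = 2 + 3 = 5
  (q | r)*p — C = 5 + 1 = 6 (closure spills across the concat boundary because the left factor accepts ε)
  ((q | r)*p)* — C = 1 (new start) + 6 (body) + 1 (new accept) = 8
  ((q | r)*p)*r — the left operand accepts ε, so the closure extends into the next operand (via the concat ε-link); C = 8 + 1 = 9
  (((q | r)*p)*r)* — new start has ε-edges to the inner start and to the new accept, so C = 2 + 9 = 11
  (((q | r)*p)*r)* | r — new start ε-reaches every alternative's start; at least one alternative accepts ε, so the union's new accept is reached too: C = 1 + 11 + 1 + 1 = 14

14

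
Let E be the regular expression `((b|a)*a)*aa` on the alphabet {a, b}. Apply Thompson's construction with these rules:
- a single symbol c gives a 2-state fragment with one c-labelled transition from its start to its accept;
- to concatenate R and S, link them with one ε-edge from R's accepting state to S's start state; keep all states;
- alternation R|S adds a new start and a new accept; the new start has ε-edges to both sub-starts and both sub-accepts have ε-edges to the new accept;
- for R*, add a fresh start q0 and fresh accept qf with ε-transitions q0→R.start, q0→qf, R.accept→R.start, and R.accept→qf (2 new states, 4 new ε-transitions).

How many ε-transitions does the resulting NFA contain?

Building bottom-up:
Each of the 5 symbol leaves contributes 0 ε-transitions.
  b|a — 4 ε-transitions
  (b|a)* — 8 ε-transitions
  (b|a)*a — 9 ε-transitions
  ((b|a)*a)* — 13 ε-transitions
  ((b|a)*a)*aa — 15 ε-transitions

15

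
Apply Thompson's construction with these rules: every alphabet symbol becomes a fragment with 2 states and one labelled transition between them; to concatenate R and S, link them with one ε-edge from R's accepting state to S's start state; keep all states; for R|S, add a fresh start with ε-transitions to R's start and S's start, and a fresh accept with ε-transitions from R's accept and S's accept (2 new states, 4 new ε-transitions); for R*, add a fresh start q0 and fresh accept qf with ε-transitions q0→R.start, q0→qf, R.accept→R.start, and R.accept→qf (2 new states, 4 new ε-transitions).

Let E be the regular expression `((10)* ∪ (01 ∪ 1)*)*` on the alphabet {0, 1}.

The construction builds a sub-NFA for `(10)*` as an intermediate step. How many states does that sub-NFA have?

Fragment for `(10)*`:
Each of the 2 symbol leaves contributes a 2-state fragment.
  10 = 4 states
  (10)* = 6 states

6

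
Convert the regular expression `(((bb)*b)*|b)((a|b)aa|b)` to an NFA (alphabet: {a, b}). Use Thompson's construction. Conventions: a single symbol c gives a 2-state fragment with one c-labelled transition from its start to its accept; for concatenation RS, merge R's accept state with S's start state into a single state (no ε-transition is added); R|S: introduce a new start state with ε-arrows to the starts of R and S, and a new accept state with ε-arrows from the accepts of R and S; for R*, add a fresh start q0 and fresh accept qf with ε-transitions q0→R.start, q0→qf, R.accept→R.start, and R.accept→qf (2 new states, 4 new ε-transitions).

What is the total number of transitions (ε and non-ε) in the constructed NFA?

Recursing over subexpressions:
Each of the 9 symbol leaves contributes 1 transition (1 symbol, 0 ε).
  bb : 2 transitions (2 symbol, 0 ε)
  (bb)* : 6 transitions (2 symbol, 4 ε)
  (bb)*b : 7 transitions (3 symbol, 4 ε)
  ((bb)*b)* : 11 transitions (3 symbol, 8 ε)
  ((bb)*b)*|b : 16 transitions (4 symbol, 12 ε)
  a|b : 6 transitions (2 symbol, 4 ε)
  (a|b)aa : 8 transitions (4 symbol, 4 ε)
  (a|b)aa|b : 13 transitions (5 symbol, 8 ε)
  (((bb)*b)*|b)((a|b)aa|b) : 29 transitions (9 symbol, 20 ε)

29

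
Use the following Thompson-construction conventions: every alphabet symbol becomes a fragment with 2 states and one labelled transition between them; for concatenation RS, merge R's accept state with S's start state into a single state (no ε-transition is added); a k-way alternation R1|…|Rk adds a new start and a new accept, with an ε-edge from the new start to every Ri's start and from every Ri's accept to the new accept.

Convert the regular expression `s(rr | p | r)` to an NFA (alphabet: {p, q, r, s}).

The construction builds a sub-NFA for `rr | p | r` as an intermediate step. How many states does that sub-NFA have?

Fragment for `rr | p | r`:
Each of the 4 symbol leaves contributes a 2-state fragment.
  rr = 3 states
  rr | p | r = 9 states

9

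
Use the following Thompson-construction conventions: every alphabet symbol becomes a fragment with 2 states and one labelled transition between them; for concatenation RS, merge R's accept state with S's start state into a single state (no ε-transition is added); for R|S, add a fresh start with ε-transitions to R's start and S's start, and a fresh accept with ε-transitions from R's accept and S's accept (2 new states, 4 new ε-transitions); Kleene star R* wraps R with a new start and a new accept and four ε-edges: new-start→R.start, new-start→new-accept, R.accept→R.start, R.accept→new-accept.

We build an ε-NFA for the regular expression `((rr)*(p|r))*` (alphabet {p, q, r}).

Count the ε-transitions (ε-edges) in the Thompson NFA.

12

Bottom-up over the parse tree:
Each of the 4 symbol leaves contributes 0 ε-transitions.
  rr — 0 ε-transitions
  (rr)* — 4 ε-transitions
  p|r — 4 ε-transitions
  (rr)*(p|r) — 8 ε-transitions
  ((rr)*(p|r))* — 12 ε-transitions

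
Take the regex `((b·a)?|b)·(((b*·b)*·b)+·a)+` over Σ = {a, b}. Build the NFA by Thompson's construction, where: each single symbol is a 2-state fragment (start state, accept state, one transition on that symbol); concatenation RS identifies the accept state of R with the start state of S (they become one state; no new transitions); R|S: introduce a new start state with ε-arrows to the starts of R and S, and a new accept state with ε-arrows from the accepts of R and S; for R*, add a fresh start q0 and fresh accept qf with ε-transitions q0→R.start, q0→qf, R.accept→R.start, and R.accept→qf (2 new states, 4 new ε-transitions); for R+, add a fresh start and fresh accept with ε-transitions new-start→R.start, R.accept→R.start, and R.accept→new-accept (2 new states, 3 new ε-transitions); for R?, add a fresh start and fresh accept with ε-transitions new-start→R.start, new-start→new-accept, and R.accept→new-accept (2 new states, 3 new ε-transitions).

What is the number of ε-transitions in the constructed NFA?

Recursing over subexpressions:
Each of the 7 symbol leaves contributes 0 ε-transitions.
  b·a → 0 ε-transitions
  (b·a)? → 3 ε-transitions
  (b·a)?|b → 7 ε-transitions
  b* → 4 ε-transitions
  b*·b → 4 ε-transitions
  (b*·b)* → 8 ε-transitions
  (b*·b)*·b → 8 ε-transitions
  ((b*·b)*·b)+ → 11 ε-transitions
  ((b*·b)*·b)+·a → 11 ε-transitions
  (((b*·b)*·b)+·a)+ → 14 ε-transitions
  ((b·a)?|b)·(((b*·b)*·b)+·a)+ → 21 ε-transitions

21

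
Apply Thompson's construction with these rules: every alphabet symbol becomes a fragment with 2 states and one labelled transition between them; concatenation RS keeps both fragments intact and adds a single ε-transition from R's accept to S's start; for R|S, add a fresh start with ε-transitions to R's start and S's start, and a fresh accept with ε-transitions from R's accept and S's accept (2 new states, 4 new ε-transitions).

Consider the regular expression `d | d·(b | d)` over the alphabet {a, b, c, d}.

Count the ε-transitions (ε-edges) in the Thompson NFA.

9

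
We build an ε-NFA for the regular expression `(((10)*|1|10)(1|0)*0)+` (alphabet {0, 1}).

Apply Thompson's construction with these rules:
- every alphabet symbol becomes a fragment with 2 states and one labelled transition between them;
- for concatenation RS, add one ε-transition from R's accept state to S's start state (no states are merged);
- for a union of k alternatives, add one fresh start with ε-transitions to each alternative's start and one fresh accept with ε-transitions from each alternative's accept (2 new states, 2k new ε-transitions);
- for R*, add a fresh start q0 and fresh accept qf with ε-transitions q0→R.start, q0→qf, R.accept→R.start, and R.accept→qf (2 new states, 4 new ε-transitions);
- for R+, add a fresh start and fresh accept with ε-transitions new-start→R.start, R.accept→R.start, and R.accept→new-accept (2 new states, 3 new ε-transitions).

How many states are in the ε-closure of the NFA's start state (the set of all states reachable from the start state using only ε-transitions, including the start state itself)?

14

Let C(F) = |ε-closure(F.start)| within fragment F, and note whether F accepts ε. Symbol fragments have C = 1 and do not accept ε. Then:
  10 — same as the first factor's closure: |ε-closure| = 1
  (10)* — the star's fresh start ε-reaches both the body's start and the fresh accept: |ε-closure| = 2 + 1 = 3
  10 — same as the first factor's closure: |ε-closure| = 1
  (10)*|1|10 — |ε-closure| = 1 (new start) + (3 + 1 + 1) + 1 (new accept, since some branch ε-reaches its own accept) = 7
  1|0 — new start ε-reaches every alternative's start; none of them accept ε, so the new accept is not reached: |ε-closure| = 1 + 1 + 1 = 3
  (1|0)* — |ε-closure| = 1 (new start) + 3 (body) + 1 (new accept) = 5
  ((10)*|1|10)(1|0)*0 — the left operand accepts ε, so the closure extends into the next operand (via the concat ε-link); |ε-closure| = 7 + 5 + 1 = 13
  (((10)*|1|10)(1|0)*0)+ — new start ε-reaches only the body's start; the new accept needs a symbol first: |ε-closure| = 1 + 13 = 14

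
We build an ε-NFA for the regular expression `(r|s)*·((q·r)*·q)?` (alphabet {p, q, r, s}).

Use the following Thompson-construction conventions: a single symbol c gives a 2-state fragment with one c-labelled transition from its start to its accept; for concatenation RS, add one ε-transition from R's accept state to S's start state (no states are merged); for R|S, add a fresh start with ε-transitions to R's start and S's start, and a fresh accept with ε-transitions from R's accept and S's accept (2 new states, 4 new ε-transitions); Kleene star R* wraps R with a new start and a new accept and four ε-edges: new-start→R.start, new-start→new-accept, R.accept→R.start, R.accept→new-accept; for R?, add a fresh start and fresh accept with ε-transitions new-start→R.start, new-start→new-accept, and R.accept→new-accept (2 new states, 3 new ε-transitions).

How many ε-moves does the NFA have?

18

Building bottom-up:
Each of the 5 symbol leaves contributes 0 ε-transitions.
  r|s = 4 ε-transitions
  (r|s)* = 8 ε-transitions
  q·r = 1 ε-transition
  (q·r)* = 5 ε-transitions
  (q·r)*·q = 6 ε-transitions
  ((q·r)*·q)? = 9 ε-transitions
  (r|s)*·((q·r)*·q)? = 18 ε-transitions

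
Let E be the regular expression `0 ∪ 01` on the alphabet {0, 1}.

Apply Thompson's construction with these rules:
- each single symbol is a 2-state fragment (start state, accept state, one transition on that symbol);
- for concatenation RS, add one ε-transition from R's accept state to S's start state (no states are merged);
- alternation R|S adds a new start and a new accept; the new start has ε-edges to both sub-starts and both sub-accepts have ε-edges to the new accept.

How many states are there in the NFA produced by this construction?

8

Building bottom-up:
Each of the 3 symbol leaves contributes a 2-state fragment.
  01 : 4 states
  0 ∪ 01 : 8 states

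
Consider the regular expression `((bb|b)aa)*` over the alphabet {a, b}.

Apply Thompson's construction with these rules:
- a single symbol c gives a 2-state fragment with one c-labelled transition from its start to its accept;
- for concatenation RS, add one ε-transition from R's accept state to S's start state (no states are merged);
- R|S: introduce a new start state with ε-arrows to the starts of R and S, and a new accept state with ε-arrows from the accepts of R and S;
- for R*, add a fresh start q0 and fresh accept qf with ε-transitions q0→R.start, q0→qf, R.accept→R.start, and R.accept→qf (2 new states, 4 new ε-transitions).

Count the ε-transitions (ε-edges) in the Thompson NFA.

Bottom-up over the parse tree:
Each of the 5 symbol leaves contributes 0 ε-transitions.
  bb = 1 ε-transition
  bb|b = 5 ε-transitions
  (bb|b)aa = 7 ε-transitions
  ((bb|b)aa)* = 11 ε-transitions

11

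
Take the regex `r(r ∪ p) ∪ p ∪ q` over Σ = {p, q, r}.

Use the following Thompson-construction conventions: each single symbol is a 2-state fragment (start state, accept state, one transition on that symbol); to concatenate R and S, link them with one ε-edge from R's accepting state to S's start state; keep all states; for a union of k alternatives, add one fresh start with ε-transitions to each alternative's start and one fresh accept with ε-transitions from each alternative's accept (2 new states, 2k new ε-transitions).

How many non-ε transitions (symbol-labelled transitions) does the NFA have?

By structural recursion:
Each of the 5 symbol leaves contributes exactly 1 symbol transition.
  r ∪ p : 2 symbol transitions
  r(r ∪ p) : 3 symbol transitions
  r(r ∪ p) ∪ p ∪ q : 5 symbol transitions

5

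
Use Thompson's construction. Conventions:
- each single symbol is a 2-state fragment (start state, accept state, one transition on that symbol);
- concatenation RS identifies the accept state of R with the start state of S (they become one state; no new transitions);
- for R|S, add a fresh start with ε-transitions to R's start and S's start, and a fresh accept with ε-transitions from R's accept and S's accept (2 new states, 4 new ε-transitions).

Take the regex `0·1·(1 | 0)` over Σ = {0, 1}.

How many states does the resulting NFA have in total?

8

Bottom-up over the parse tree:
Each of the 4 symbol leaves contributes a 2-state fragment.
  1 | 0 : 6 states
  0·1·(1 | 0) : 8 states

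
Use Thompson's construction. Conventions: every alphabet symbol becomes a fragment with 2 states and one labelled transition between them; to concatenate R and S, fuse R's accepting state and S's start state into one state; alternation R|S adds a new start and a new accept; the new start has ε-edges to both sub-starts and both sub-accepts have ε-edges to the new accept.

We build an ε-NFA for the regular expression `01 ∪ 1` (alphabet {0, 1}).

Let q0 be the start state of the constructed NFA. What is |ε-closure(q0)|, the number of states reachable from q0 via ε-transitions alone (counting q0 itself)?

3

Work bottom-up. For each fragment F, track |ε-closure(F.start)| and whether F's accept lies in that closure (i.e. whether F accepts ε). A single-symbol fragment has closure size 1 and does not accept ε.
  01 — C equals the left operand's closure size = 1 (its accept is not ε-reachable, so the closure stops there)
  01 ∪ 1 — C = 1 + 1 + 1 = 3 (the new accept is not ε-reachable since no branch accepts ε)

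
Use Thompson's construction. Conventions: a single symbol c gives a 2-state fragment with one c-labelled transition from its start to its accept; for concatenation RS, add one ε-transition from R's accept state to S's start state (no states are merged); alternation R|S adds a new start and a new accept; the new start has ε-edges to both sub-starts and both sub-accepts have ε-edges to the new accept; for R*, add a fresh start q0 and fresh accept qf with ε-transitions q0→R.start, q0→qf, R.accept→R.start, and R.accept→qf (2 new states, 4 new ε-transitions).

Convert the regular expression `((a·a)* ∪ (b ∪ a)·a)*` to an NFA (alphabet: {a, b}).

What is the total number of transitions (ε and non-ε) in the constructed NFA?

By structural recursion:
Each of the 5 symbol leaves contributes 1 transition (1 symbol, 0 ε).
  a·a : 3 transitions (2 symbol, 1 ε)
  (a·a)* : 7 transitions (2 symbol, 5 ε)
  b ∪ a : 6 transitions (2 symbol, 4 ε)
  (b ∪ a)·a : 8 transitions (3 symbol, 5 ε)
  (a·a)* ∪ (b ∪ a)·a : 19 transitions (5 symbol, 14 ε)
  ((a·a)* ∪ (b ∪ a)·a)* : 23 transitions (5 symbol, 18 ε)

23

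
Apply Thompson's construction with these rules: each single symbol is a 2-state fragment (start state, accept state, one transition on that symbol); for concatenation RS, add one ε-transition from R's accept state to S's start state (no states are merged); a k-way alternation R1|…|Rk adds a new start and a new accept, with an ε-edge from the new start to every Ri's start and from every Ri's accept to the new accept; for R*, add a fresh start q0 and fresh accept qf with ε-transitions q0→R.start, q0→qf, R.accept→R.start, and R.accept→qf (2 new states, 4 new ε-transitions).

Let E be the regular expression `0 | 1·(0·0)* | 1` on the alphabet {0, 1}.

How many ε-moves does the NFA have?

Per subexpression:
Each of the 5 symbol leaves contributes 0 ε-transitions.
  0·0 = 1 ε-transition
  (0·0)* = 5 ε-transitions
  1·(0·0)* = 6 ε-transitions
  0 | 1·(0·0)* | 1 = 12 ε-transitions

12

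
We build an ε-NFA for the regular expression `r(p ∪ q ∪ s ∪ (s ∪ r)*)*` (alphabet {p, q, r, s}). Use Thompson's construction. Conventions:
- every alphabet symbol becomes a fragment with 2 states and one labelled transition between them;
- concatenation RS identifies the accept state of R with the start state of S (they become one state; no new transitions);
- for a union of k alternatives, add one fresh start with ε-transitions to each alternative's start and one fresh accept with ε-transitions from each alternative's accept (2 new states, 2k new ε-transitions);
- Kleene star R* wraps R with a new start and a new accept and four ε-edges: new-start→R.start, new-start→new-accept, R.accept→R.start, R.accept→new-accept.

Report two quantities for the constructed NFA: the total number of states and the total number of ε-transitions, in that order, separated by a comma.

Recursing over subexpressions:
Each of the 6 symbol leaves contributes 2 states and 0 ε-transitions.
  s ∪ r — 6 states, 4 ε-transitions
  (s ∪ r)* — 8 states, 8 ε-transitions
  p ∪ q ∪ s ∪ (s ∪ r)* — 16 states, 16 ε-transitions
  (p ∪ q ∪ s ∪ (s ∪ r)*)* — 18 states, 20 ε-transitions
  r(p ∪ q ∪ s ∪ (s ∪ r)*)* — 19 states, 20 ε-transitions

19, 20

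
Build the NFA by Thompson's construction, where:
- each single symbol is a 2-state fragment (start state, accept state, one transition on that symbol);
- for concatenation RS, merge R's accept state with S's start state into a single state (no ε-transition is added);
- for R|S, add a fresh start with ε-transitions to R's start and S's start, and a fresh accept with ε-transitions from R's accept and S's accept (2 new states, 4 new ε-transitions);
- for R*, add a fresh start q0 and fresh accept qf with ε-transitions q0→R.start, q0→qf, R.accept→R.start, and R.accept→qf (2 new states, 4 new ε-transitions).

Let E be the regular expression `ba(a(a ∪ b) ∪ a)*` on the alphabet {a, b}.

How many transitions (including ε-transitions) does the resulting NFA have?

18

Recursing over subexpressions:
Each of the 6 symbol leaves contributes 1 transition (1 symbol, 0 ε).
  a ∪ b → 6 transitions (2 symbol, 4 ε)
  a(a ∪ b) → 7 transitions (3 symbol, 4 ε)
  a(a ∪ b) ∪ a → 12 transitions (4 symbol, 8 ε)
  (a(a ∪ b) ∪ a)* → 16 transitions (4 symbol, 12 ε)
  ba(a(a ∪ b) ∪ a)* → 18 transitions (6 symbol, 12 ε)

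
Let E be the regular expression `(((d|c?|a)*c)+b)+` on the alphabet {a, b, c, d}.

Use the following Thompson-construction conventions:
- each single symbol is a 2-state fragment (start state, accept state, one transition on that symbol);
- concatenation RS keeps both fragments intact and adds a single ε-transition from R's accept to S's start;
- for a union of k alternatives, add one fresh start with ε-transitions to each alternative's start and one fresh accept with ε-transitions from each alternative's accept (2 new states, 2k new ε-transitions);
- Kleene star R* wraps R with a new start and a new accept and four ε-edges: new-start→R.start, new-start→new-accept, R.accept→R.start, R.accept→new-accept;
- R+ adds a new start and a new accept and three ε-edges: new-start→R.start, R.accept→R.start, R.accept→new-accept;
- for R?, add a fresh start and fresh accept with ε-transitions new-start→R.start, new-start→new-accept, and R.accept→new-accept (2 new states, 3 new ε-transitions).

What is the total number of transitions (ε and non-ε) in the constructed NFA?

26

Per subexpression:
Each of the 5 symbol leaves contributes 1 transition (1 symbol, 0 ε).
  c? : 4 transitions (1 symbol, 3 ε)
  d|c?|a : 12 transitions (3 symbol, 9 ε)
  (d|c?|a)* : 16 transitions (3 symbol, 13 ε)
  (d|c?|a)*c : 18 transitions (4 symbol, 14 ε)
  ((d|c?|a)*c)+ : 21 transitions (4 symbol, 17 ε)
  ((d|c?|a)*c)+b : 23 transitions (5 symbol, 18 ε)
  (((d|c?|a)*c)+b)+ : 26 transitions (5 symbol, 21 ε)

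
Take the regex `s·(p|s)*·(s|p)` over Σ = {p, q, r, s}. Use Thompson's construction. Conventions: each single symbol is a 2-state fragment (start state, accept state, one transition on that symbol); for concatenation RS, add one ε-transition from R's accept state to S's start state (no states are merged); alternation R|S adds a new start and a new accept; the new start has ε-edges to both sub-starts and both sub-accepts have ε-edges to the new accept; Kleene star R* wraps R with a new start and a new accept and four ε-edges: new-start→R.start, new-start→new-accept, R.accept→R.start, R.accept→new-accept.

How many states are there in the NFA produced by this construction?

16

Recursing over subexpressions:
Each of the 5 symbol leaves contributes a 2-state fragment.
  p|s — 6 states
  (p|s)* — 8 states
  s|p — 6 states
  s·(p|s)*·(s|p) — 16 states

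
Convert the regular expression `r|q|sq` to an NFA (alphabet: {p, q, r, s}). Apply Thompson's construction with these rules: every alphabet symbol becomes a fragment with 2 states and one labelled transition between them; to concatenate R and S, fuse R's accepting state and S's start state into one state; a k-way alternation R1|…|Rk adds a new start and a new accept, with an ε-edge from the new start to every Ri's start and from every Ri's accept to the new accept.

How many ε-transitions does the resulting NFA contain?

Bottom-up over the parse tree:
Each of the 4 symbol leaves contributes 0 ε-transitions.
  sq — 0 ε-transitions
  r|q|sq — 6 ε-transitions

6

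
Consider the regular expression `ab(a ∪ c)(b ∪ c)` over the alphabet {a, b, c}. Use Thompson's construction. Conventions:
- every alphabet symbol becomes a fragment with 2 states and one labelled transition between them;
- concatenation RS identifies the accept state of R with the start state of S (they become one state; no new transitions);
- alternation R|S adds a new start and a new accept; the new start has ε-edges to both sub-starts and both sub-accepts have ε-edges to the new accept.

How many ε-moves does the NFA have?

Building bottom-up:
Each of the 6 symbol leaves contributes 0 ε-transitions.
  a ∪ c : 4 ε-transitions
  b ∪ c : 4 ε-transitions
  ab(a ∪ c)(b ∪ c) : 8 ε-transitions

8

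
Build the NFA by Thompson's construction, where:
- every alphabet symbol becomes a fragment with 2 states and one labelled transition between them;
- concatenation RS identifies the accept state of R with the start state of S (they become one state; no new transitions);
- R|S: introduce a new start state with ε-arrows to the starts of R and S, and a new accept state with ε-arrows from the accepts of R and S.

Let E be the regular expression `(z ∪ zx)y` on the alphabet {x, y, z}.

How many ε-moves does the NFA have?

4

Recursing over subexpressions:
Each of the 4 symbol leaves contributes 0 ε-transitions.
  zx = 0 ε-transitions
  z ∪ zx = 4 ε-transitions
  (z ∪ zx)y = 4 ε-transitions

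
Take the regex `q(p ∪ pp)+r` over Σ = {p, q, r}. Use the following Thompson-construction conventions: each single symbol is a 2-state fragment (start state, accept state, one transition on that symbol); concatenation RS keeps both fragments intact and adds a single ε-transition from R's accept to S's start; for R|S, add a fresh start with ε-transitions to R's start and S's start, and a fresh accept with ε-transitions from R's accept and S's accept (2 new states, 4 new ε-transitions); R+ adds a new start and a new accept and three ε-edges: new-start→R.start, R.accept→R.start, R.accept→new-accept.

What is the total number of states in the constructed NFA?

14

Bottom-up over the parse tree:
Each of the 5 symbol leaves contributes a 2-state fragment.
  pp — 4 states
  p ∪ pp — 8 states
  (p ∪ pp)+ — 10 states
  q(p ∪ pp)+r — 14 states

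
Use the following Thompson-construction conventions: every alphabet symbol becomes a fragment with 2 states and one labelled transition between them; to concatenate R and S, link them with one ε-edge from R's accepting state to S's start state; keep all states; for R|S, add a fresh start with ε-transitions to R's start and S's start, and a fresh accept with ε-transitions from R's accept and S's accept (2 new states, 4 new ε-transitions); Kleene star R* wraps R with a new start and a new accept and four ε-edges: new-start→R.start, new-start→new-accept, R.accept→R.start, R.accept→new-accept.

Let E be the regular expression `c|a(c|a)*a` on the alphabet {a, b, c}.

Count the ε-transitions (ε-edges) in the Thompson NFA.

Bottom-up over the parse tree:
Each of the 5 symbol leaves contributes 0 ε-transitions.
  c|a → 4 ε-transitions
  (c|a)* → 8 ε-transitions
  a(c|a)*a → 10 ε-transitions
  c|a(c|a)*a → 14 ε-transitions

14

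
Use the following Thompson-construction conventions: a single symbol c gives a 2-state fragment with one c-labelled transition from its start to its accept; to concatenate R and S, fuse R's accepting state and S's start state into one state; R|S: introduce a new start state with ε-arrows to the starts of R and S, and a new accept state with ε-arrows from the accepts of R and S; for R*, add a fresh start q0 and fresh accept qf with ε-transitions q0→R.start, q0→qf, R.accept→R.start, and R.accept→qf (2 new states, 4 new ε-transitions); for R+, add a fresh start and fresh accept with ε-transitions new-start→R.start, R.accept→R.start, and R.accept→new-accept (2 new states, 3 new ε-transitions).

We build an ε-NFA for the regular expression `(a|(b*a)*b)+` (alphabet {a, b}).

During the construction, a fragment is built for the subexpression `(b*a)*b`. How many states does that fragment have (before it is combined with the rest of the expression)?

8

Fragment for `(b*a)*b`:
Each of the 3 symbol leaves contributes a 2-state fragment.
  b* : 4 states
  b*a : 5 states
  (b*a)* : 7 states
  (b*a)*b : 8 states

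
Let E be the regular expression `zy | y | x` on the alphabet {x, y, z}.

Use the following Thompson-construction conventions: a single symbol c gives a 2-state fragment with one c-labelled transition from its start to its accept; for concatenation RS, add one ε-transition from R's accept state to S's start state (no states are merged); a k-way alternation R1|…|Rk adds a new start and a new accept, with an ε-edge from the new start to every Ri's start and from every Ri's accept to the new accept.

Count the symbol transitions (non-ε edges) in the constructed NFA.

4

Building bottom-up:
Each of the 4 symbol leaves contributes exactly 1 symbol transition.
  zy — 2 symbol transitions
  zy | y | x — 4 symbol transitions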